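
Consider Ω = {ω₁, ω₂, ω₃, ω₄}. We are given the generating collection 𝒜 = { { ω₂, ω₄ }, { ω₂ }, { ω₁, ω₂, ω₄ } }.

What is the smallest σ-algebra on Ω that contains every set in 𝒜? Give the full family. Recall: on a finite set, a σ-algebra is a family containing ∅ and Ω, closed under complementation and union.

σ(𝒜) = { {  }, { ω₁ }, { ω₂ }, { ω₃ }, { ω₄ }, { ω₁, ω₂ }, { ω₁, ω₃ }, { ω₁, ω₄ }, { ω₂, ω₃ }, { ω₂, ω₄ }, { ω₃, ω₄ }, { ω₁, ω₂, ω₃ }, { ω₁, ω₂, ω₄ }, { ω₁, ω₃, ω₄ }, { ω₂, ω₃, ω₄ }, Ω }

Working:
Seed the family with 𝒜 together with ∅ and Ω: { {  }, { ω₂ }, { ω₂, ω₄ }, { ω₁, ω₂, ω₄ }, Ω }.
Step 1: 3 new —
  { ω₃ }  = complement { ω₁, ω₂, ω₄ }
  { ω₁, ω₃ }  = complement { ω₂, ω₄ }
  { ω₁, ω₃, ω₄ }  = complement { ω₂ }
  [8 total]
Step 2 (3 new):
  { ω₂, ω₃ }  = { ω₃ } ∪ { ω₂ }
  { ω₁, ω₂, ω₃ }  = { ω₂ } ∪ { ω₁, ω₃ }
  { ω₂, ω₃, ω₄ }  = { ω₃ } ∪ { ω₂, ω₄ }
  [11 total]
Step 3: 3 new —
  { ω₁ }  = complement { ω₂, ω₃, ω₄ }
  { ω₄ }  = complement { ω₁, ω₂, ω₃ }
  { ω₁, ω₄ }  = complement { ω₂, ω₃ }
  [14 total]
Step 4 (2 new):
  { ω₁, ω₂ }  = { ω₂ } ∪ { ω₁ }
  { ω₃, ω₄ }  = { ω₃ } ∪ { ω₄ }
  [16 total]
Step 5: no new sets; the family is a σ-algebra.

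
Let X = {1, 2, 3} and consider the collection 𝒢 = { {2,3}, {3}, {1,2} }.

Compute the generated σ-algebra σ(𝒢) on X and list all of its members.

σ(𝒢) (8 sets): { {}, {1}, {2}, {3}, {1,2}, {1,3}, {2,3}, X }

Working:
Take S₀ = 𝒢 ∪ {∅, X} = { {}, {3}, {1,2}, {2,3}, X }.
Step 1: +1 →
  {1}  = {2,3}ᶜ
  |family| = 6
Step 2 (1 new):
  {1,3}  = {3} ∪ {1}
  |family| = 7
Step 3 (1 new):
  {2}  = {1,3}ᶜ
  |family| = 8
Step 4: stable.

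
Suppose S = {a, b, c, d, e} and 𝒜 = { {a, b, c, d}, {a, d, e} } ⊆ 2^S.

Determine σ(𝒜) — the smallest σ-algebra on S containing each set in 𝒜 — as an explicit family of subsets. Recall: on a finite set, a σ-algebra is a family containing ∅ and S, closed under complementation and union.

|σ(𝒜)| = 8.  σ(𝒜) = { {}, {e}, {a, d}, {b, c}, {a, d, e}, {b, c, e}, {a, b, c, d}, S }

Check:
Start: 𝒜 ∪ {∅, S} = { {}, {a, d, e}, {a, b, c, d}, S }.
Step 1. New:
  {e}  = {a, b, c, d}ᶜ
  {b, c}  = {a, d, e}ᶜ
  [6 total]
Step 2: +1 →
  {b, c, e}  = {b, c} ∪ {e}
  [7 total]
Step 3. New:
  {a, d}  = {b, c, e}ᶜ
  [8 total]
After Step 4 the family is unchanged; done.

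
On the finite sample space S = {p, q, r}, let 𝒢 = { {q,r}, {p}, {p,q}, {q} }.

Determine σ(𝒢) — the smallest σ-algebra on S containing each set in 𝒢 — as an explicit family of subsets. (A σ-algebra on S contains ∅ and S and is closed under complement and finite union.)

Take S₀ = 𝒢 ∪ {∅, S} = { ∅, {p}, {q}, {p,q}, {q,r}, S }.
Round 1 adds 2:
  {r}  = complement {p,q}
  {p,r}  = complement {q}
  — 8 sets.
Round 2: stable.

Therefore σ(𝒢) = { ∅, {p}, {q}, {r}, {p,q}, {p,r}, {q,r}, S } (|σ(𝒢)| = 8).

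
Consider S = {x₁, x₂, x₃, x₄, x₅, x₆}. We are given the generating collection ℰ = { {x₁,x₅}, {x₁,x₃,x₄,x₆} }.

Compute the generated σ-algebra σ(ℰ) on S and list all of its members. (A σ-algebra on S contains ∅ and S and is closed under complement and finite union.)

σ(ℰ) (16 sets): { {}, {x₁}, {x₂}, {x₅}, {x₁,x₂}, {x₁,x₅}, {x₂,x₅}, {x₁,x₂,x₅}, {x₃,x₄,x₆}, {x₁,x₃,x₄,x₆}, {x₂,x₃,x₄,x₆}, {x₃,x₄,x₅,x₆}, {x₁,x₂,x₃,x₄,x₆}, {x₁,x₃,x₄,x₅,x₆}, {x₂,x₃,x₄,x₅,x₆}, S }

Check:
Take S₀ = ℰ ∪ {∅, S} = { {}, {x₁,x₅}, {x₁,x₃,x₄,x₆}, S }.
Pass 1: 3 new —
  {x₂,x₅}  = complement {x₁,x₃,x₄,x₆}
  {x₂,x₃,x₄,x₆}  = complement {x₁,x₅}
  {x₁,x₃,x₄,x₅,x₆}  = {x₁,x₃,x₄,x₆} ∪ {x₁,x₅}
  — 7 sets.
Pass 2: 4 new —
  {x₂}  = complement {x₁,x₃,x₄,x₅,x₆}
  {x₁,x₂,x₅}  = {x₂,x₅} ∪ {x₁,x₅}
  {x₁,x₂,x₃,x₄,x₆}  = {x₂,x₃,x₄,x₆} ∪ {x₁,x₃,x₄,x₆}
  {x₂,x₃,x₄,x₅,x₆}  = {x₂,x₅} ∪ {x₂,x₃,x₄,x₆}
  — 11 sets.
Pass 3: 3 new —
  {x₁}  = complement {x₂,x₃,x₄,x₅,x₆}
  {x₅}  = complement {x₁,x₂,x₃,x₄,x₆}
  {x₃,x₄,x₆}  = complement {x₁,x₂,x₅}
  — 14 sets.
Pass 4: +2 →
  {x₁,x₂}  = {x₂} ∪ {x₁}
  {x₃,x₄,x₅,x₆}  = {x₃,x₄,x₆} ∪ {x₅}
  — 16 sets.
Pass 5: closed — nothing new.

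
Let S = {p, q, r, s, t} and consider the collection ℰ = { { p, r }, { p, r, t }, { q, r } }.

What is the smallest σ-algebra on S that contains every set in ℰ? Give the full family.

Begin from { {  }, { p, r }, { q, r }, { p, r, t }, S } (that is, ℰ plus ∅ and S).
Step 1. New:
  { q, s }  = complement { p, r, t }
  { p, q, r }  = { q, r } ∪ { p, r }
  { p, s, t }  = complement { q, r }
  { q, s, t }  = complement { p, r }
  { p, q, r, t }  = { q, r } ∪ { p, r, t }
  — 10 sets.
Step 2. New:
  { s }  = complement { p, q, r, t }
  { s, t }  = complement { p, q, r }
  { q, r, s }  = { q, r } ∪ { q, s }
  { p, q, r, s }  = { p, q, r } ∪ { q, s }
  { p, q, s, t }  = { p, s, t } ∪ { q, s }
  { p, r, s, t }  = { p, s, t } ∪ { p, r, t }
  { q, r, s, t }  = { q, r } ∪ { q, s, t }
  — 17 sets.
Step 3 adds 6:
  { p }  = complement { q, r, s, t }
  { q }  = complement { p, r, s, t }
  { r }  = complement { p, q, s, t }
  { t }  = complement { p, q, r, s }
  { p, t }  = complement { q, r, s }
  { p, r, s }  = { p, r } ∪ { s }
  — 23 sets.
Step 4 (9 new):
  { p, q }  = { q } ∪ { p }
  { p, s }  = { s } ∪ { p }
  { q, t }  = complement { p, r, s }
  { r, s }  = { r } ∪ { s }
  { r, t }  = { t } ∪ { r }
  { p, q, s }  = { q, s } ∪ { p }
  { p, q, t }  = { q } ∪ { p, t }
  { q, r, t }  = { t } ∪ { q, r }
  { r, s, t }  = { s, t } ∪ { r }
  — 32 sets.
After Step 5 the family is unchanged; done.

Hence σ(ℰ) has 32 members: { {  }, { p }, { q }, { r }, { s }, { t }, { p, q }, { p, r }, { p, s }, { p, t }, { q, r }, { q, s }, { q, t }, { r, s }, { r, t }, { s, t }, { p, q, r }, { p, q, s }, { p, q, t }, { p, r, s }, { p, r, t }, { p, s, t }, { q, r, s }, { q, r, t }, { q, s, t }, { r, s, t }, { p, q, r, s }, { p, q, r, t }, { p, q, s, t }, { p, r, s, t }, { q, r, s, t }, S }.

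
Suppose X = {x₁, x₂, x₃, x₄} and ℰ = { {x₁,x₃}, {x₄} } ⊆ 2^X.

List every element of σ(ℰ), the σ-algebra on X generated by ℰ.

Seed the family with ℰ together with ∅ and X: { ∅, {x₄}, {x₁,x₃}, X }.
Round 1: +3 →
  {x₂,x₄}  = {x₁,x₃}ᶜ
  {x₁,x₂,x₃}  = {x₄}ᶜ
  {x₁,x₃,x₄}  = {x₁,x₃} ∪ {x₄}
Round 2. New:
  {x₂}  = {x₁,x₃,x₄}ᶜ
Round 3 adds nothing — fixpoint reached.

Therefore σ(ℰ) = { ∅, {x₂}, {x₄}, {x₁,x₃}, {x₂,x₄}, {x₁,x₂,x₃}, {x₁,x₃,x₄}, X } (|σ(ℰ)| = 8).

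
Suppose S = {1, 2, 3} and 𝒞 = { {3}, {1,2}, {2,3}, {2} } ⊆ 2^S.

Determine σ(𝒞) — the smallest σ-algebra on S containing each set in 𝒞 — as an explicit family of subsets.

Start: 𝒞 ∪ {∅, S} = { {}, {2}, {3}, {1,2}, {2,3}, S }.
Iteration 1: +2 →
  {1}  = S∖{2,3}
  {1,3}  = S∖{2}
Iteration 2: closed — nothing new.

σ(𝒞) = { {}, {1}, {2}, {3}, {1,2}, {1,3}, {2,3}, S }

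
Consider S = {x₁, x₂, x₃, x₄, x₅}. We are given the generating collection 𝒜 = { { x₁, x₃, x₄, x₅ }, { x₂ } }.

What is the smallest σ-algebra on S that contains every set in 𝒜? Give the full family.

|σ(𝒜)| = 4.  σ(𝒜) = { {  }, { x₂ }, { x₁, x₃, x₄, x₅ }, S }

Trace:
Start: 𝒜 ∪ {∅, S} = { {  }, { x₂ }, { x₁, x₃, x₄, x₅ }, S }.
Round 1: closed — nothing new.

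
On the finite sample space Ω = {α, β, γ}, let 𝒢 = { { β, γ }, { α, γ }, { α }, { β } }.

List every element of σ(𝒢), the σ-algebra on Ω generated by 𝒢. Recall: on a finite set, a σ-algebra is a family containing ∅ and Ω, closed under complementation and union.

σ(𝒢) = { {}, { α }, { β }, { γ }, { α, β }, { α, γ }, { β, γ }, Ω }

Working:
Take S₀ = 𝒢 ∪ {∅, Ω} = { {}, { α }, { β }, { α, γ }, { β, γ }, Ω }.
Pass 1 adds 1:
  { α, β }  = { β } ∪ { α }
Pass 2 adds 1:
  { γ }  = complement { α, β }
Pass 3: stable.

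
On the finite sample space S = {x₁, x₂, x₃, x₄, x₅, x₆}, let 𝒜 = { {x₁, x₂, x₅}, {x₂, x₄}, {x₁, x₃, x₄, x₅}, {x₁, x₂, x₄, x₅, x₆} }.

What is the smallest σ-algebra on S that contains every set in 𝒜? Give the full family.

Start: 𝒜 ∪ {∅, S} = { {}, {x₂, x₄}, {x₁, x₂, x₅}, {x₁, x₃, x₄, x₅}, {x₁, x₂, x₄, x₅, x₆}, S }.
Step 1 adds 6:
  {x₃}  = complement {x₁, x₂, x₄, x₅, x₆}
  {x₂, x₆}  = complement {x₁, x₃, x₄, x₅}
  {x₃, x₄, x₆}  = complement {x₁, x₂, x₅}
  {x₁, x₂, x₄, x₅}  = {x₁, x₂, x₅} ∪ {x₂, x₄}
  {x₁, x₃, x₅, x₆}  = complement {x₂, x₄}
  {x₁, x₂, x₃, x₄, x₅}  = {x₁, x₂, x₅} ∪ {x₁, x₃, x₄, x₅}
  |family| = 12
Step 2 (10 new):
  {x₆}  = complement {x₁, x₂, x₃, x₄, x₅}
  {x₃, x₆}  = complement {x₁, x₂, x₄, x₅}
  {x₂, x₃, x₄}  = {x₃} ∪ {x₂, x₄}
  {x₂, x₃, x₆}  = {x₂, x₆} ∪ {x₃}
  {x₂, x₄, x₆}  = {x₂, x₆} ∪ {x₂, x₄}
  {x₁, x₂, x₃, x₅}  = {x₃} ∪ {x₁, x₂, x₅}
  {x₁, x₂, x₅, x₆}  = {x₂, x₆} ∪ {x₁, x₂, x₅}
  {x₂, x₃, x₄, x₆}  = {x₂, x₆} ∪ {x₃, x₄, x₆}
  {x₁, x₂, x₃, x₅, x₆}  = {x₁, x₃, x₅, x₆} ∪ {x₂, x₆}
  {x₁, x₃, x₄, x₅, x₆}  = {x₁, x₃, x₅, x₆} ∪ {x₁, x₃, x₄, x₅}
  |family| = 22
Step 3 adds 8:
  {x₂}  = complement {x₁, x₃, x₄, x₅, x₆}
  {x₄}  = complement {x₁, x₂, x₃, x₅, x₆}
  {x₁, x₅}  = complement {x₂, x₃, x₄, x₆}
  {x₃, x₄}  = complement {x₁, x₂, x₅, x₆}
  {x₄, x₆}  = complement {x₁, x₂, x₃, x₅}
  {x₁, x₃, x₅}  = complement {x₂, x₄, x₆}
  {x₁, x₄, x₅}  = complement {x₂, x₃, x₆}
  {x₁, x₅, x₆}  = complement {x₂, x₃, x₄}
  |family| = 30
Step 4 (2 new):
  {x₂, x₃}  = {x₂} ∪ {x₃}
  {x₁, x₄, x₅, x₆}  = {x₁, x₄, x₅} ∪ {x₆}
  |family| = 32
Step 5: closed — nothing new.

Therefore σ(𝒜) = { {}, {x₂}, {x₃}, {x₄}, {x₆}, {x₁, x₅}, {x₂, x₃}, {x₂, x₄}, {x₂, x₆}, {x₃, x₄}, {x₃, x₆}, {x₄, x₆}, {x₁, x₂, x₅}, {x₁, x₃, x₅}, {x₁, x₄, x₅}, {x₁, x₅, x₆}, {x₂, x₃, x₄}, {x₂, x₃, x₆}, {x₂, x₄, x₆}, {x₃, x₄, x₆}, {x₁, x₂, x₃, x₅}, {x₁, x₂, x₄, x₅}, {x₁, x₂, x₅, x₆}, {x₁, x₃, x₄, x₅}, {x₁, x₃, x₅, x₆}, {x₁, x₄, x₅, x₆}, {x₂, x₃, x₄, x₆}, {x₁, x₂, x₃, x₄, x₅}, {x₁, x₂, x₃, x₅, x₆}, {x₁, x₂, x₄, x₅, x₆}, {x₁, x₃, x₄, x₅, x₆}, S } (|σ(𝒜)| = 32).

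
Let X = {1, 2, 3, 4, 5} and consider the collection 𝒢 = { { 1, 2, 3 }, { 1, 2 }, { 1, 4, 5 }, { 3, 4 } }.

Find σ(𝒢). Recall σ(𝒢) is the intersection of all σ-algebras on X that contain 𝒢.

Take S₀ = 𝒢 ∪ {∅, X} = { {  }, { 1, 2 }, { 3, 4 }, { 1, 2, 3 }, { 1, 4, 5 }, X }.
Step 1. New:
  { 2, 3 }  = X∖{ 1, 4, 5 }
  { 4, 5 }  = X∖{ 1, 2, 3 }
  { 1, 2, 5 }  = X∖{ 3, 4 }
  { 3, 4, 5 }  = X∖{ 1, 2 }
  { 1, 2, 3, 4 }  = { 3, 4 } ∪ { 1, 2, 3 }
  { 1, 2, 4, 5 }  = { 1, 4, 5 } ∪ { 1, 2 }
  { 1, 3, 4, 5 }  = { 1, 4, 5 } ∪ { 3, 4 }
  |family| = 13
Step 2 (6 new):
  { 2 }  = X∖{ 1, 3, 4, 5 }
  { 3 }  = X∖{ 1, 2, 4, 5 }
  { 5 }  = X∖{ 1, 2, 3, 4 }
  { 2, 3, 4 }  = { 3, 4 } ∪ { 2, 3 }
  { 1, 2, 3, 5 }  = { 1, 2, 3 } ∪ { 1, 2, 5 }
  { 2, 3, 4, 5 }  = { 3, 4, 5 } ∪ { 2, 3 }
  |family| = 19
Step 3: 7 new —
  { 1 }  = X∖{ 2, 3, 4, 5 }
  { 4 }  = X∖{ 1, 2, 3, 5 }
  { 1, 5 }  = X∖{ 2, 3, 4 }
  { 2, 5 }  = { 2 } ∪ { 5 }
  { 3, 5 }  = { 5 } ∪ { 3 }
  { 2, 3, 5 }  = { 5 } ∪ { 2, 3 }
  { 2, 4, 5 }  = { 2 } ∪ { 4, 5 }
  |family| = 26
Step 4 adds 6:
  { 1, 3 }  = X∖{ 2, 4, 5 }
  { 1, 4 }  = X∖{ 2, 3, 5 }
  { 2, 4 }  = { 2 } ∪ { 4 }
  { 1, 2, 4 }  = X∖{ 3, 5 }
  { 1, 3, 4 }  = X∖{ 2, 5 }
  { 1, 3, 5 }  = { 3 } ∪ { 1, 5 }
  |family| = 32
After Step 5 the family is unchanged; done.

|σ(𝒢)| = 32.  σ(𝒢) = { {  }, { 1 }, { 2 }, { 3 }, { 4 }, { 5 }, { 1, 2 }, { 1, 3 }, { 1, 4 }, { 1, 5 }, { 2, 3 }, { 2, 4 }, { 2, 5 }, { 3, 4 }, { 3, 5 }, { 4, 5 }, { 1, 2, 3 }, { 1, 2, 4 }, { 1, 2, 5 }, { 1, 3, 4 }, { 1, 3, 5 }, { 1, 4, 5 }, { 2, 3, 4 }, { 2, 3, 5 }, { 2, 4, 5 }, { 3, 4, 5 }, { 1, 2, 3, 4 }, { 1, 2, 3, 5 }, { 1, 2, 4, 5 }, { 1, 3, 4, 5 }, { 2, 3, 4, 5 }, X }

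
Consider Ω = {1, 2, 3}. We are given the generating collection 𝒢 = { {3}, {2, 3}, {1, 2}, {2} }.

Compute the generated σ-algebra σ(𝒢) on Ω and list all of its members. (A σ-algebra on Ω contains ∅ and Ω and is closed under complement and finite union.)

Start: 𝒢 ∪ {∅, Ω} = { {}, {2}, {3}, {1, 2}, {2, 3}, Ω }.
Pass 1 adds 2:
  {1}  = complement {2, 3}
  {1, 3}  = complement {2}
  |family| = 8
Pass 2 adds nothing — fixpoint reached.

Therefore σ(𝒢) = { {}, {1}, {2}, {3}, {1, 2}, {1, 3}, {2, 3}, Ω } (|σ(𝒢)| = 8).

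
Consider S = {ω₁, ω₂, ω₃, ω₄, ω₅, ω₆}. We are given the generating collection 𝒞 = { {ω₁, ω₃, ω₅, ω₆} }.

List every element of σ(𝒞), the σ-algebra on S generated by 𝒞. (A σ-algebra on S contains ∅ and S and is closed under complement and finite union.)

|σ(𝒞)| = 4.  σ(𝒞) = { {}, {ω₂, ω₄}, {ω₁, ω₃, ω₅, ω₆}, S }

Trace:
Start: 𝒞 ∪ {∅, S} = { {}, {ω₁, ω₃, ω₅, ω₆}, S }.
Round 1 adds 1:
  {ω₂, ω₄}  = {ω₁, ω₃, ω₅, ω₆}ᶜ
  — 4 sets.
Round 2: no new sets; the family is a σ-algebra.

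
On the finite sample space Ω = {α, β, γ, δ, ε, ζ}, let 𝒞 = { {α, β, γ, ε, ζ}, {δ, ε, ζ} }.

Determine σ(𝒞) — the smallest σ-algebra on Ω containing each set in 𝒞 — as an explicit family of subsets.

σ(𝒞) (8 sets): { ∅, {δ}, {ε, ζ}, {α, β, γ}, {δ, ε, ζ}, {α, β, γ, δ}, {α, β, γ, ε, ζ}, Ω }

Derivation:
Begin from { ∅, {δ, ε, ζ}, {α, β, γ, ε, ζ}, Ω } (that is, 𝒞 plus ∅ and Ω).
Pass 1. New:
  {δ}  = {α, β, γ, ε, ζ}ᶜ
  {α, β, γ}  = {δ, ε, ζ}ᶜ
  [6 total]
Pass 2 adds 1:
  {α, β, γ, δ}  = {α, β, γ} ∪ {δ}
  [7 total]
Pass 3 adds 1:
  {ε, ζ}  = {α, β, γ, δ}ᶜ
  [8 total]
Pass 4: closed — nothing new.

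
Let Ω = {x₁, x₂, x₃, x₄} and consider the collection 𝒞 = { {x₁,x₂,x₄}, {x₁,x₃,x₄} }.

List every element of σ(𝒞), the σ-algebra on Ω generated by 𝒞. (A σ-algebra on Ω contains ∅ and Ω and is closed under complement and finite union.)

σ(𝒞) (8 sets): { {}, {x₂}, {x₃}, {x₁,x₄}, {x₂,x₃}, {x₁,x₂,x₄}, {x₁,x₃,x₄}, Ω }

Check:
Initial family (4 sets): { {}, {x₁,x₂,x₄}, {x₁,x₃,x₄}, Ω }.
Pass 1: +2 →
  {x₂}  = Ω∖{x₁,x₃,x₄}
  {x₃}  = Ω∖{x₁,x₂,x₄}
  [6 total]
Pass 2: +1 →
  {x₂,x₃}  = {x₃} ∪ {x₂}
  [7 total]
Pass 3: +1 →
  {x₁,x₄}  = Ω∖{x₂,x₃}
  [8 total]
Pass 4: closed — nothing new.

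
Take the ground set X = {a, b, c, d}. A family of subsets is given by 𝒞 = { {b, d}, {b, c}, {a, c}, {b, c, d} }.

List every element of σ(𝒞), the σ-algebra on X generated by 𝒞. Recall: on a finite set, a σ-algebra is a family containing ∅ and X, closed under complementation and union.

Start: 𝒞 ∪ {∅, X} = { {}, {a, c}, {b, c}, {b, d}, {b, c, d}, X }.
Step 1: +3 →
  {a}  = complement {b, c, d}
  {a, d}  = complement {b, c}
  {a, b, c}  = {b, c} ∪ {a, c}
  (now 9)
Step 2: +3 →
  {d}  = complement {a, b, c}
  {a, b, d}  = {a, d} ∪ {b, d}
  {a, c, d}  = {a, d} ∪ {a, c}
  (now 12)
Step 3 adds 2:
  {b}  = complement {a, c, d}
  {c}  = complement {a, b, d}
  (now 14)
Step 4. New:
  {a, b}  = {b} ∪ {a}
  {c, d}  = {c} ∪ {d}
  (now 16)
After Step 5 the family is unchanged; done.

σ(𝒞) = { {}, {a}, {b}, {c}, {d}, {a, b}, {a, c}, {a, d}, {b, c}, {b, d}, {c, d}, {a, b, c}, {a, b, d}, {a, c, d}, {b, c, d}, X }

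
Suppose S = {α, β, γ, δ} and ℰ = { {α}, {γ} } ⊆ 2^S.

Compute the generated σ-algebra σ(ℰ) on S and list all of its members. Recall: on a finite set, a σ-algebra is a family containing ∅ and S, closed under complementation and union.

|σ(ℰ)| = 8.  σ(ℰ) = { {}, {α}, {γ}, {α, γ}, {β, δ}, {α, β, δ}, {β, γ, δ}, S }

Check:
Initial family (4 sets): { {}, {α}, {γ}, S }.
Pass 1: 3 new —
  {α, γ}  = {γ} ∪ {α}
  {α, β, δ}  = complement {γ}
  {β, γ, δ}  = complement {α}
  — 7 sets.
Pass 2. New:
  {β, δ}  = complement {α, γ}
  — 8 sets.
Pass 3: stable.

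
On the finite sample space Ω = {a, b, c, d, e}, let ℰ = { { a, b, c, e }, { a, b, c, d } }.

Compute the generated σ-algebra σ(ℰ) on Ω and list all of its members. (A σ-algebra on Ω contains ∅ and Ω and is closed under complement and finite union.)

σ(ℰ) (8 sets): { {  }, { d }, { e }, { d, e }, { a, b, c }, { a, b, c, d }, { a, b, c, e }, Ω }

Check:
Start: ℰ ∪ {∅, Ω} = { {  }, { a, b, c, d }, { a, b, c, e }, Ω }.
Step 1 (2 new):
  { d }  = ᶜ of { a, b, c, e }
  { e }  = ᶜ of { a, b, c, d }
  [6 total]
Step 2. New:
  { d, e }  = { d } ∪ { e }
  [7 total]
Step 3: +1 →
  { a, b, c }  = ᶜ of { d, e }
  [8 total]
Step 4: stable.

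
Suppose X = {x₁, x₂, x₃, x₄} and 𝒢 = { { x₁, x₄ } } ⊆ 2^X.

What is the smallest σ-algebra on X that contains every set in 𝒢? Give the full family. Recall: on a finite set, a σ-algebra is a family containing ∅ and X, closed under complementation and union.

Start: 𝒢 ∪ {∅, X} = { {  }, { x₁, x₄ }, X }.
Iteration 1 adds 1:
  { x₂, x₃ }  = complement { x₁, x₄ }
  [4 total]
Iteration 2: no new sets; the family is a σ-algebra.

Hence σ(𝒢) has 4 members: { {  }, { x₁, x₄ }, { x₂, x₃ }, X }.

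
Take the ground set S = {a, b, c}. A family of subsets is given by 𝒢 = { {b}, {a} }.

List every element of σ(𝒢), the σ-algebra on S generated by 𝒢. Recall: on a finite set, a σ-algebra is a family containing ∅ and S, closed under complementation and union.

Answer: σ(𝒢) = { ∅, {a}, {b}, {c}, {a,b}, {a,c}, {b,c}, S }

Working:
Initial family (4 sets): { ∅, {a}, {b}, S }.
Step 1: 3 new —
  {a,b}  = {b} ∪ {a}
  {a,c}  = S∖{b}
  {b,c}  = S∖{a}
  (now 7)
Step 2 adds 1:
  {c}  = S∖{a,b}
  (now 8)
Step 3: no new sets; the family is a σ-algebra.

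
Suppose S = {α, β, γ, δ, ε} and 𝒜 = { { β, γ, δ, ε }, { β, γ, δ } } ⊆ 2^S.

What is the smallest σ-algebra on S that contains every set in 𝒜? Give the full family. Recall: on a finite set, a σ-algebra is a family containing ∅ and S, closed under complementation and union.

σ(𝒜) = { {  }, { α }, { ε }, { α, ε }, { β, γ, δ }, { α, β, γ, δ }, { β, γ, δ, ε }, S }

Derivation:
Initial family (4 sets): { {  }, { β, γ, δ }, { β, γ, δ, ε }, S }.
Round 1. New:
  { α }  = S∖{ β, γ, δ, ε }
  { α, ε }  = S∖{ β, γ, δ }
  |family| = 6
Round 2 (1 new):
  { α, β, γ, δ }  = { β, γ, δ } ∪ { α }
  |family| = 7
Round 3: 1 new —
  { ε }  = S∖{ α, β, γ, δ }
  |family| = 8
Round 4: no new sets; the family is a σ-algebra.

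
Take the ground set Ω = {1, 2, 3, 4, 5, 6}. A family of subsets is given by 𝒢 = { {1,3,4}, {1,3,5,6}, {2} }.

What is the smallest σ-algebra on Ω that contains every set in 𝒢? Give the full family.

σ(𝒢) = { {}, {2}, {4}, {1,3}, {2,4}, {5,6}, {1,2,3}, {1,3,4}, {2,5,6}, {4,5,6}, {1,2,3,4}, {1,3,5,6}, {2,4,5,6}, {1,2,3,5,6}, {1,3,4,5,6}, Ω }

Derivation:
Initial family (5 sets): { {}, {2}, {1,3,4}, {1,3,5,6}, Ω }.
Pass 1 adds 5:
  {2,4}  = Ω∖{1,3,5,6}
  {2,5,6}  = Ω∖{1,3,4}
  {1,2,3,4}  = {1,3,4} ∪ {2}
  {1,2,3,5,6}  = {1,3,5,6} ∪ {2}
  {1,3,4,5,6}  = Ω∖{2}
  [10 total]
Pass 2 adds 3:
  {4}  = Ω∖{1,2,3,5,6}
  {5,6}  = Ω∖{1,2,3,4}
  {2,4,5,6}  = {2,5,6} ∪ {2,4}
  [13 total]
Pass 3 adds 2:
  {1,3}  = Ω∖{2,4,5,6}
  {4,5,6}  = {5,6} ∪ {4}
  [15 total]
Pass 4: +1 →
  {1,2,3}  = Ω∖{4,5,6}
  [16 total]
Pass 5: already closed under ᶜ and ∪.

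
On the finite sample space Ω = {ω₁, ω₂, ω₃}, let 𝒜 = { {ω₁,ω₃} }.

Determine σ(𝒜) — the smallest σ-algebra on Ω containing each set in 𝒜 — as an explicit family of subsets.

|σ(𝒜)| = 4.  σ(𝒜) = { {}, {ω₂}, {ω₁,ω₃}, Ω }

Working:
Initial family (3 sets): { {}, {ω₁,ω₃}, Ω }.
Pass 1: +1 →
  {ω₂}  = {ω₁,ω₃}ᶜ
  [4 total]
After Pass 2 the family is unchanged; done.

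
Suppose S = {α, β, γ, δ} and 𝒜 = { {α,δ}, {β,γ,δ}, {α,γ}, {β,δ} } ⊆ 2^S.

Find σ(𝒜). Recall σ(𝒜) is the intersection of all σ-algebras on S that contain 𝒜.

σ(𝒜) = { ∅, {α}, {β}, {γ}, {δ}, {α,β}, {α,γ}, {α,δ}, {β,γ}, {β,δ}, {γ,δ}, {α,β,γ}, {α,β,δ}, {α,γ,δ}, {β,γ,δ}, S }

Trace:
Seed the family with 𝒜 together with ∅ and S: { ∅, {α,γ}, {α,δ}, {β,δ}, {β,γ,δ}, S }.
Iteration 1: +4 →
  {α}  = S∖{β,γ,δ}
  {β,γ}  = S∖{α,δ}
  {α,β,δ}  = {α,δ} ∪ {β,δ}
  {α,γ,δ}  = {α,δ} ∪ {α,γ}
Iteration 2. New:
  {β}  = S∖{α,γ,δ}
  {γ}  = S∖{α,β,δ}
  {α,β,γ}  = {β,γ} ∪ {α,γ}
Iteration 3 adds 2:
  {δ}  = S∖{α,β,γ}
  {α,β}  = {β} ∪ {α}
Iteration 4. New:
  {γ,δ}  = S∖{α,β}
Iteration 5: no new sets; the family is a σ-algebra.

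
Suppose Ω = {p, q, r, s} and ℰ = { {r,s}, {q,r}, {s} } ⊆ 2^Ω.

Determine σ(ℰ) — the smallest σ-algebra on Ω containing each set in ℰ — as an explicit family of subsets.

Seed the family with ℰ together with ∅ and Ω: { {}, {s}, {q,r}, {r,s}, Ω }.
Round 1: 4 new —
  {p,q}  = Ω∖{r,s}
  {p,s}  = Ω∖{q,r}
  {p,q,r}  = Ω∖{s}
  {q,r,s}  = {r,s} ∪ {q,r}
  [9 total]
Round 2. New:
  {p}  = Ω∖{q,r,s}
  {p,q,s}  = {p,q} ∪ {p,s}
  {p,r,s}  = {r,s} ∪ {p,s}
  [12 total]
Round 3: 2 new —
  {q}  = Ω∖{p,r,s}
  {r}  = Ω∖{p,q,s}
  [14 total]
Round 4 adds 2:
  {p,r}  = {r} ∪ {p}
  {q,s}  = {s} ∪ {q}
  [16 total]
Round 5: already closed under ᶜ and ∪.

|σ(ℰ)| = 16.  σ(ℰ) = { {}, {p}, {q}, {r}, {s}, {p,q}, {p,r}, {p,s}, {q,r}, {q,s}, {r,s}, {p,q,r}, {p,q,s}, {p,r,s}, {q,r,s}, Ω }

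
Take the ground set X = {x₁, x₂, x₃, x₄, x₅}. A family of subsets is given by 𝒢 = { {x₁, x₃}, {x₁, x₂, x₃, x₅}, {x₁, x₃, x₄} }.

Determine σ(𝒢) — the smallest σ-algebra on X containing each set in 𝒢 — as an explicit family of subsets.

Initial family (5 sets): { {}, {x₁, x₃}, {x₁, x₃, x₄}, {x₁, x₂, x₃, x₅}, X }.
Iteration 1 (3 new):
  {x₄}  = complement {x₁, x₂, x₃, x₅}
  {x₂, x₅}  = complement {x₁, x₃, x₄}
  {x₂, x₄, x₅}  = complement {x₁, x₃}
Iteration 2: no new sets; the family is a σ-algebra.

Therefore σ(𝒢) = { {}, {x₄}, {x₁, x₃}, {x₂, x₅}, {x₁, x₃, x₄}, {x₂, x₄, x₅}, {x₁, x₂, x₃, x₅}, X } (|σ(𝒢)| = 8).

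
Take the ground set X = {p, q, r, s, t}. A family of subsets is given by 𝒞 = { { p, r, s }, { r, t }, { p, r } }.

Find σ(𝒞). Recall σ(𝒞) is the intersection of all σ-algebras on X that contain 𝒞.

Answer: σ(𝒞) = { {}, { p }, { q }, { r }, { s }, { t }, { p, q }, { p, r }, { p, s }, { p, t }, { q, r }, { q, s }, { q, t }, { r, s }, { r, t }, { s, t }, { p, q, r }, { p, q, s }, { p, q, t }, { p, r, s }, { p, r, t }, { p, s, t }, { q, r, s }, { q, r, t }, { q, s, t }, { r, s, t }, { p, q, r, s }, { p, q, r, t }, { p, q, s, t }, { p, r, s, t }, { q, r, s, t }, X }

Trace:
Initial family (5 sets): { {}, { p, r }, { r, t }, { p, r, s }, X }.
Pass 1: +5 →
  { q, t }  = { p, r, s }ᶜ
  { p, q, s }  = { r, t }ᶜ
  { p, r, t }  = { p, r } ∪ { r, t }
  { q, s, t }  = { p, r }ᶜ
  { p, r, s, t }  = { p, r, s } ∪ { r, t }
  [10 total]
Pass 2 adds 7:
  { q }  = { p, r, s, t }ᶜ
  { q, s }  = { p, r, t }ᶜ
  { q, r, t }  = { q, t } ∪ { r, t }
  { p, q, r, s }  = { p, q, s } ∪ { p, r, s }
  { p, q, r, t }  = { q, t } ∪ { p, r, t }
  { p, q, s, t }  = { q, t } ∪ { p, q, s }
  { q, r, s, t }  = { r, t } ∪ { q, s, t }
  [17 total]
Pass 3: 6 new —
  { p }  = { q, r, s, t }ᶜ
  { r }  = { p, q, s, t }ᶜ
  { s }  = { p, q, r, t }ᶜ
  { t }  = { p, q, r, s }ᶜ
  { p, s }  = { q, r, t }ᶜ
  { p, q, r }  = { p, r } ∪ { q }
  [23 total]
Pass 4 (9 new):
  { p, q }  = { q } ∪ { p }
  { p, t }  = { t } ∪ { p }
  { q, r }  = { q } ∪ { r }
  { r, s }  = { r } ∪ { s }
  { s, t }  = { p, q, r }ᶜ
  { p, q, t }  = { q, t } ∪ { p }
  { p, s, t }  = { t } ∪ { p, s }
  { q, r, s }  = { r } ∪ { q, s }
  { r, s, t }  = { s } ∪ { r, t }
  [32 total]
After Pass 5 the family is unchanged; done.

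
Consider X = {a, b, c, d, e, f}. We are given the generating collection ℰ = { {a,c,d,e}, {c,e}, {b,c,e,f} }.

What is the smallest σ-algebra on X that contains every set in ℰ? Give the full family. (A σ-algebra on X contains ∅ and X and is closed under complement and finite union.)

σ(ℰ) (8 sets): { {}, {a,d}, {b,f}, {c,e}, {a,b,d,f}, {a,c,d,e}, {b,c,e,f}, X }

Derivation:
Seed the family with ℰ together with ∅ and X: { {}, {c,e}, {a,c,d,e}, {b,c,e,f}, X }.
Iteration 1. New:
  {a,d}  = {b,c,e,f}ᶜ
  {b,f}  = {a,c,d,e}ᶜ
  {a,b,d,f}  = {c,e}ᶜ
Iteration 2 adds nothing — fixpoint reached.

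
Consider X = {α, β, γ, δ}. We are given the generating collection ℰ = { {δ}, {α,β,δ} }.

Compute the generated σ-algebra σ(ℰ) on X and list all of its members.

Initial family (4 sets): { {}, {δ}, {α,β,δ}, X }.
Pass 1: +2 →
  {γ}  = ᶜ of {α,β,δ}
  {α,β,γ}  = ᶜ of {δ}
  [6 total]
Pass 2 adds 1:
  {γ,δ}  = {γ} ∪ {δ}
  [7 total]
Pass 3: +1 →
  {α,β}  = ᶜ of {γ,δ}
  [8 total]
Pass 4: already closed under ᶜ and ∪.

|σ(ℰ)| = 8.  σ(ℰ) = { {}, {γ}, {δ}, {α,β}, {γ,δ}, {α,β,γ}, {α,β,δ}, X }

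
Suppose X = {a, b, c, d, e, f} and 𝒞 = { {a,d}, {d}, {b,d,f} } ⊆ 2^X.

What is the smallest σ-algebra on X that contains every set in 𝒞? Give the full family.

Seed the family with 𝒞 together with ∅ and X: { {}, {d}, {a,d}, {b,d,f}, X }.
Iteration 1. New:
  {a,c,e}  = ᶜ of {b,d,f}
  {a,b,d,f}  = {b,d,f} ∪ {a,d}
  {b,c,e,f}  = ᶜ of {a,d}
  {a,b,c,e,f}  = ᶜ of {d}
  (now 9)
Iteration 2 (3 new):
  {c,e}  = ᶜ of {a,b,d,f}
  {a,c,d,e}  = {a,c,e} ∪ {a,d}
  {b,c,d,e,f}  = {b,d,f} ∪ {b,c,e,f}
  (now 12)
Iteration 3: +3 →
  {a}  = ᶜ of {b,c,d,e,f}
  {b,f}  = ᶜ of {a,c,d,e}
  {c,d,e}  = {d} ∪ {c,e}
  (now 15)
Iteration 4: 1 new —
  {a,b,f}  = ᶜ of {c,d,e}
  (now 16)
Iteration 5: no new sets; the family is a σ-algebra.

Hence σ(𝒞) has 16 members: { {}, {a}, {d}, {a,d}, {b,f}, {c,e}, {a,b,f}, {a,c,e}, {b,d,f}, {c,d,e}, {a,b,d,f}, {a,c,d,e}, {b,c,e,f}, {a,b,c,e,f}, {b,c,d,e,f}, X }.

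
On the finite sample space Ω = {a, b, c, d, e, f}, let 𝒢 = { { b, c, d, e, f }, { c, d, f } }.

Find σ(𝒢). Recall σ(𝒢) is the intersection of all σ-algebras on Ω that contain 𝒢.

Seed the family with 𝒢 together with ∅ and Ω: { {  }, { c, d, f }, { b, c, d, e, f }, Ω }.
Pass 1: 2 new —
  { a }  = Ω∖{ b, c, d, e, f }
  { a, b, e }  = Ω∖{ c, d, f }
  (now 6)
Pass 2 adds 1:
  { a, c, d, f }  = { c, d, f } ∪ { a }
  (now 7)
Pass 3: 1 new —
  { b, e }  = Ω∖{ a, c, d, f }
  (now 8)
Pass 4 adds nothing — fixpoint reached.

|σ(𝒢)| = 8.  σ(𝒢) = { {  }, { a }, { b, e }, { a, b, e }, { c, d, f }, { a, c, d, f }, { b, c, d, e, f }, Ω }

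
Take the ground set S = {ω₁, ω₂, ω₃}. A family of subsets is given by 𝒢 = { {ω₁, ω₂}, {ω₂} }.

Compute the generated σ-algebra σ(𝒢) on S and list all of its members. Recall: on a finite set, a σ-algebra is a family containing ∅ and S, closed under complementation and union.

Answer: σ(𝒢) = { ∅, {ω₁}, {ω₂}, {ω₃}, {ω₁, ω₂}, {ω₁, ω₃}, {ω₂, ω₃}, S }

Working:
Take S₀ = 𝒢 ∪ {∅, S} = { ∅, {ω₂}, {ω₁, ω₂}, S }.
Step 1. New:
  {ω₃}  = ᶜ of {ω₁, ω₂}
  {ω₁, ω₃}  = ᶜ of {ω₂}
Step 2 (1 new):
  {ω₂, ω₃}  = {ω₃} ∪ {ω₂}
Step 3: +1 →
  {ω₁}  = ᶜ of {ω₂, ω₃}
Step 4: already closed under ᶜ and ∪.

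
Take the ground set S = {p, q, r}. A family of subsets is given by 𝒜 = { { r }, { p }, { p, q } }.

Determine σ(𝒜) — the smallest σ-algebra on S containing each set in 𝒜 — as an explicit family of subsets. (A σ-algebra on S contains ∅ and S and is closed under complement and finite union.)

Answer: σ(𝒜) = { ∅, { p }, { q }, { r }, { p, q }, { p, r }, { q, r }, S }

Working:
Seed the family with 𝒜 together with ∅ and S: { ∅, { p }, { r }, { p, q }, S }.
Step 1: +2 →
  { p, r }  = { r } ∪ { p }
  { q, r }  = complement { p }
  |family| = 7
Step 2: +1 →
  { q }  = complement { p, r }
  |family| = 8
Step 3 adds nothing — fixpoint reached.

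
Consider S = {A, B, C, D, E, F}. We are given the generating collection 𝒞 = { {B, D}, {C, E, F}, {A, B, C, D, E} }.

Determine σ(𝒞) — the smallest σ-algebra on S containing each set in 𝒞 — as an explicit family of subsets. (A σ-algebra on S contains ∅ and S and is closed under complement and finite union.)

Initial family (5 sets): { {}, {B, D}, {C, E, F}, {A, B, C, D, E}, S }.
Pass 1. New:
  {F}  = {A, B, C, D, E}ᶜ
  {A, B, D}  = {C, E, F}ᶜ
  {A, C, E, F}  = {B, D}ᶜ
  {B, C, D, E, F}  = {C, E, F} ∪ {B, D}
  [9 total]
Pass 2 (3 new):
  {A}  = {B, C, D, E, F}ᶜ
  {B, D, F}  = {F} ∪ {B, D}
  {A, B, D, F}  = {F} ∪ {A, B, D}
  [12 total]
Pass 3 adds 3:
  {A, F}  = {F} ∪ {A}
  {C, E}  = {A, B, D, F}ᶜ
  {A, C, E}  = {B, D, F}ᶜ
  [15 total]
Pass 4 (1 new):
  {B, C, D, E}  = {A, F}ᶜ
  [16 total]
Pass 5: no new sets; the family is a σ-algebra.

Therefore σ(𝒞) = { {}, {A}, {F}, {A, F}, {B, D}, {C, E}, {A, B, D}, {A, C, E}, {B, D, F}, {C, E, F}, {A, B, D, F}, {A, C, E, F}, {B, C, D, E}, {A, B, C, D, E}, {B, C, D, E, F}, S } (|σ(𝒞)| = 16).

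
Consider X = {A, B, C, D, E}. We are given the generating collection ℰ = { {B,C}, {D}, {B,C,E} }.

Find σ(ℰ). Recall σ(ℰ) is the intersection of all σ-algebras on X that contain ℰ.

Answer: σ(ℰ) = { ∅, {A}, {D}, {E}, {A,D}, {A,E}, {B,C}, {D,E}, {A,B,C}, {A,D,E}, {B,C,D}, {B,C,E}, {A,B,C,D}, {A,B,C,E}, {B,C,D,E}, X }

Trace:
Start: ℰ ∪ {∅, X} = { ∅, {D}, {B,C}, {B,C,E}, X }.
Round 1: +5 →
  {A,D}  = complement {B,C,E}
  {A,D,E}  = complement {B,C}
  {B,C,D}  = {B,C} ∪ {D}
  {A,B,C,E}  = complement {D}
  {B,C,D,E}  = {B,C,E} ∪ {D}
  |family| = 10
Round 2: 3 new —
  {A}  = complement {B,C,D,E}
  {A,E}  = complement {B,C,D}
  {A,B,C,D}  = {B,C,D} ∪ {A,D}
  |family| = 13
Round 3 adds 2:
  {E}  = complement {A,B,C,D}
  {A,B,C}  = {B,C} ∪ {A}
  |family| = 15
Round 4 adds 1:
  {D,E}  = complement {A,B,C}
  |family| = 16
Round 5: stable.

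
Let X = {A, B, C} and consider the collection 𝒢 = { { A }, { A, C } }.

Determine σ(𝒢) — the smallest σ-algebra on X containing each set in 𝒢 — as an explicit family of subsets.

σ(𝒢) = { {}, { A }, { B }, { C }, { A, B }, { A, C }, { B, C }, X }

Trace:
Seed the family with 𝒢 together with ∅ and X: { {}, { A }, { A, C }, X }.
Round 1. New:
  { B }  = complement { A, C }
  { B, C }  = complement { A }
Round 2: +1 →
  { A, B }  = { B } ∪ { A }
Round 3 (1 new):
  { C }  = complement { A, B }
Round 4: stable.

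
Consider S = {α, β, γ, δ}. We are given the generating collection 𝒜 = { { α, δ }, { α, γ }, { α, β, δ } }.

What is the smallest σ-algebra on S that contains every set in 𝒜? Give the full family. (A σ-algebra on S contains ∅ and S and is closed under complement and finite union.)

Answer: σ(𝒜) = { ∅, { α }, { β }, { γ }, { δ }, { α, β }, { α, γ }, { α, δ }, { β, γ }, { β, δ }, { γ, δ }, { α, β, γ }, { α, β, δ }, { α, γ, δ }, { β, γ, δ }, S }

Check:
Seed the family with 𝒜 together with ∅ and S: { ∅, { α, γ }, { α, δ }, { α, β, δ }, S }.
Round 1 adds 4:
  { γ }  = complement { α, β, δ }
  { β, γ }  = complement { α, δ }
  { β, δ }  = complement { α, γ }
  { α, γ, δ }  = { α, δ } ∪ { α, γ }
  (now 9)
Round 2 adds 3:
  { β }  = complement { α, γ, δ }
  { α, β, γ }  = { β, γ } ∪ { α, γ }
  { β, γ, δ }  = { γ } ∪ { β, δ }
  (now 12)
Round 3: 2 new —
  { α }  = complement { β, γ, δ }
  { δ }  = complement { α, β, γ }
  (now 14)
Round 4 adds 2:
  { α, β }  = { β } ∪ { α }
  { γ, δ }  = { γ } ∪ { δ }
  (now 16)
Round 5: no new sets; the family is a σ-algebra.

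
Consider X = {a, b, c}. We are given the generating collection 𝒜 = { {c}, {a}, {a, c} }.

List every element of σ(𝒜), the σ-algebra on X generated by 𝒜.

σ(𝒜) (8 sets): { {}, {a}, {b}, {c}, {a, b}, {a, c}, {b, c}, X }

Trace:
Take S₀ = 𝒜 ∪ {∅, X} = { {}, {a}, {c}, {a, c}, X }.
Round 1. New:
  {b}  = complement {a, c}
  {a, b}  = complement {c}
  {b, c}  = complement {a}
  [8 total]
Round 2: stable.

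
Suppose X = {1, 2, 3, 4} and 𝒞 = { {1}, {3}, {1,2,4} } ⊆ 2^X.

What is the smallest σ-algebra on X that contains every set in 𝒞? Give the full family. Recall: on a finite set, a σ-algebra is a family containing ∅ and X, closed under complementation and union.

σ(𝒞) (8 sets): { {}, {1}, {3}, {1,3}, {2,4}, {1,2,4}, {2,3,4}, X }

Trace:
Start: 𝒞 ∪ {∅, X} = { {}, {1}, {3}, {1,2,4}, X }.
Iteration 1: +2 →
  {1,3}  = {3} ∪ {1}
  {2,3,4}  = ᶜ of {1}
  — 7 sets.
Iteration 2: +1 →
  {2,4}  = ᶜ of {1,3}
  — 8 sets.
Iteration 3: stable.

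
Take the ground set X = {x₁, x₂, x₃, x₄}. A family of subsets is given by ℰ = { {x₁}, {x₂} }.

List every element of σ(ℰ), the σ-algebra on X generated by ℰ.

σ(ℰ) (8 sets): { {}, {x₁}, {x₂}, {x₁,x₂}, {x₃,x₄}, {x₁,x₃,x₄}, {x₂,x₃,x₄}, X }

Trace:
Begin from { {}, {x₁}, {x₂}, X } (that is, ℰ plus ∅ and X).
Round 1 (3 new):
  {x₁,x₂}  = {x₂} ∪ {x₁}
  {x₁,x₃,x₄}  = complement {x₂}
  {x₂,x₃,x₄}  = complement {x₁}
Round 2: +1 →
  {x₃,x₄}  = complement {x₁,x₂}
Round 3: no new sets; the family is a σ-algebra.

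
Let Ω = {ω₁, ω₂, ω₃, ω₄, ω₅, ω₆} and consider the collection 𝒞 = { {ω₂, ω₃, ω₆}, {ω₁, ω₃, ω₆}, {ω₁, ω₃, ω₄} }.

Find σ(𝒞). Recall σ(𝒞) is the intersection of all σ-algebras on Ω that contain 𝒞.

Answer: σ(𝒞) = { {}, {ω₁}, {ω₂}, {ω₃}, {ω₄}, {ω₅}, {ω₆}, {ω₁, ω₂}, {ω₁, ω₃}, {ω₁, ω₄}, {ω₁, ω₅}, {ω₁, ω₆}, {ω₂, ω₃}, {ω₂, ω₄}, {ω₂, ω₅}, {ω₂, ω₆}, {ω₃, ω₄}, {ω₃, ω₅}, {ω₃, ω₆}, {ω₄, ω₅}, {ω₄, ω₆}, {ω₅, ω₆}, {ω₁, ω₂, ω₃}, {ω₁, ω₂, ω₄}, {ω₁, ω₂, ω₅}, {ω₁, ω₂, ω₆}, {ω₁, ω₃, ω₄}, {ω₁, ω₃, ω₅}, {ω₁, ω₃, ω₆}, {ω₁, ω₄, ω₅}, {ω₁, ω₄, ω₆}, {ω₁, ω₅, ω₆}, {ω₂, ω₃, ω₄}, {ω₂, ω₃, ω₅}, {ω₂, ω₃, ω₆}, {ω₂, ω₄, ω₅}, {ω₂, ω₄, ω₆}, {ω₂, ω₅, ω₆}, {ω₃, ω₄, ω₅}, {ω₃, ω₄, ω₆}, {ω₃, ω₅, ω₆}, {ω₄, ω₅, ω₆}, {ω₁, ω₂, ω₃, ω₄}, {ω₁, ω₂, ω₃, ω₅}, {ω₁, ω₂, ω₃, ω₆}, {ω₁, ω₂, ω₄, ω₅}, {ω₁, ω₂, ω₄, ω₆}, {ω₁, ω₂, ω₅, ω₆}, {ω₁, ω₃, ω₄, ω₅}, {ω₁, ω₃, ω₄, ω₆}, {ω₁, ω₃, ω₅, ω₆}, {ω₁, ω₄, ω₅, ω₆}, {ω₂, ω₃, ω₄, ω₅}, {ω₂, ω₃, ω₄, ω₆}, {ω₂, ω₃, ω₅, ω₆}, {ω₂, ω₄, ω₅, ω₆}, {ω₃, ω₄, ω₅, ω₆}, {ω₁, ω₂, ω₃, ω₄, ω₅}, {ω₁, ω₂, ω₃, ω₄, ω₆}, {ω₁, ω₂, ω₃, ω₅, ω₆}, {ω₁, ω₂, ω₄, ω₅, ω₆}, {ω₁, ω₃, ω₄, ω₅, ω₆}, {ω₂, ω₃, ω₄, ω₅, ω₆}, Ω }

Trace:
Take S₀ = 𝒞 ∪ {∅, Ω} = { {}, {ω₁, ω₃, ω₄}, {ω₁, ω₃, ω₆}, {ω₂, ω₃, ω₆}, Ω }.
Pass 1: 6 new —
  {ω₁, ω₄, ω₅}  = {ω₂, ω₃, ω₆}ᶜ
  {ω₂, ω₄, ω₅}  = {ω₁, ω₃, ω₆}ᶜ
  {ω₂, ω₅, ω₆}  = {ω₁, ω₃, ω₄}ᶜ
  {ω₁, ω₂, ω₃, ω₆}  = {ω₁, ω₃, ω₆} ∪ {ω₂, ω₃, ω₆}
  {ω₁, ω₃, ω₄, ω₆}  = {ω₁, ω₃, ω₄} ∪ {ω₁, ω₃, ω₆}
  {ω₁, ω₂, ω₃, ω₄, ω₆}  = {ω₁, ω₃, ω₄} ∪ {ω₂, ω₃, ω₆}
  [11 total]
Pass 2 adds 12:
  {ω₅}  = {ω₁, ω₂, ω₃, ω₄, ω₆}ᶜ
  {ω₂, ω₅}  = {ω₁, ω₃, ω₄, ω₆}ᶜ
  {ω₄, ω₅}  = {ω₁, ω₂, ω₃, ω₆}ᶜ
  {ω₁, ω₂, ω₄, ω₅}  = {ω₁, ω₄, ω₅} ∪ {ω₂, ω₄, ω₅}
  {ω₁, ω₃, ω₄, ω₅}  = {ω₁, ω₄, ω₅} ∪ {ω₁, ω₃, ω₄}
  {ω₂, ω₃, ω₅, ω₆}  = {ω₂, ω₃, ω₆} ∪ {ω₂, ω₅, ω₆}
  {ω₂, ω₄, ω₅, ω₆}  = {ω₂, ω₅, ω₆} ∪ {ω₂, ω₄, ω₅}
  {ω₁, ω₂, ω₃, ω₄, ω₅}  = {ω₁, ω₃, ω₄} ∪ {ω₂, ω₄, ω₅}
  {ω₁, ω₂, ω₃, ω₅, ω₆}  = {ω₁, ω₃, ω₆} ∪ {ω₂, ω₅, ω₆}
  {ω₁, ω₂, ω₄, ω₅, ω₆}  = {ω₁, ω₄, ω₅} ∪ {ω₂, ω₅, ω₆}
  {ω₁, ω₃, ω₄, ω₅, ω₆}  = {ω₁, ω₄, ω₅} ∪ {ω₁, ω₃, ω₆}
  {ω₂, ω₃, ω₄, ω₅, ω₆}  = {ω₂, ω₃, ω₆} ∪ {ω₂, ω₄, ω₅}
  [23 total]
Pass 3: +10 →
  {ω₁}  = {ω₂, ω₃, ω₄, ω₅, ω₆}ᶜ
  {ω₂}  = {ω₁, ω₃, ω₄, ω₅, ω₆}ᶜ
  {ω₃}  = {ω₁, ω₂, ω₄, ω₅, ω₆}ᶜ
  {ω₄}  = {ω₁, ω₂, ω₃, ω₅, ω₆}ᶜ
  {ω₆}  = {ω₁, ω₂, ω₃, ω₄, ω₅}ᶜ
  {ω₁, ω₃}  = {ω₂, ω₄, ω₅, ω₆}ᶜ
  {ω₁, ω₄}  = {ω₂, ω₃, ω₅, ω₆}ᶜ
  {ω₂, ω₆}  = {ω₁, ω₃, ω₄, ω₅}ᶜ
  {ω₃, ω₆}  = {ω₁, ω₂, ω₄, ω₅}ᶜ
  {ω₁, ω₃, ω₅, ω₆}  = {ω₁, ω₃, ω₆} ∪ {ω₅}
  [33 total]
Pass 4: +29 →
  {ω₁, ω₂}  = {ω₁} ∪ {ω₂}
  {ω₁, ω₅}  = {ω₁} ∪ {ω₅}
  {ω₁, ω₆}  = {ω₁} ∪ {ω₆}
  {ω₂, ω₃}  = {ω₂} ∪ {ω₃}
  {ω₂, ω₄}  = {ω₁, ω₃, ω₅, ω₆}ᶜ
  {ω₃, ω₄}  = {ω₃} ∪ {ω₄}
  {ω₃, ω₅}  = {ω₅} ∪ {ω₃}
  {ω₄, ω₆}  = {ω₆} ∪ {ω₄}
  {ω₅, ω₆}  = {ω₆} ∪ {ω₅}
  {ω₁, ω₂, ω₃}  = {ω₂} ∪ {ω₁, ω₃}
  {ω₁, ω₂, ω₄}  = {ω₂} ∪ {ω₁, ω₄}
  {ω₁, ω₂, ω₅}  = {ω₂, ω₅} ∪ {ω₁}
  {ω₁, ω₂, ω₆}  = {ω₁} ∪ {ω₂, ω₆}
  {ω₁, ω₃, ω₅}  = {ω₅} ∪ {ω₁, ω₃}
  {ω₁, ω₄, ω₆}  = {ω₆} ∪ {ω₁, ω₄}
  {ω₂, ω₃, ω₅}  = {ω₂, ω₅} ∪ {ω₃}
  {ω₂, ω₄, ω₆}  = {ω₂, ω₆} ∪ {ω₄}
  {ω₃, ω₄, ω₅}  = {ω₄, ω₅} ∪ {ω₃}
  {ω₃, ω₄, ω₆}  = {ω₃, ω₆} ∪ {ω₄}
  {ω₃, ω₅, ω₆}  = {ω₅} ∪ {ω₃, ω₆}
  {ω₄, ω₅, ω₆}  = {ω₆} ∪ {ω₄, ω₅}
  {ω₁, ω₂, ω₃, ω₄}  = {ω₂} ∪ {ω₁, ω₃, ω₄}
  {ω₁, ω₂, ω₃, ω₅}  = {ω₂, ω₅} ∪ {ω₁, ω₃}
  {ω₁, ω₂, ω₄, ω₆}  = {ω₂, ω₆} ∪ {ω₁, ω₄}
  {ω₁, ω₂, ω₅, ω₆}  = {ω₁} ∪ {ω₂, ω₅, ω₆}
  {ω₁, ω₄, ω₅, ω₆}  = {ω₁, ω₄, ω₅} ∪ {ω₆}
  {ω₂, ω₃, ω₄, ω₅}  = {ω₃} ∪ {ω₂, ω₄, ω₅}
  {ω₂, ω₃, ω₄, ω₆}  = {ω₂, ω₃, ω₆} ∪ {ω₄}
  {ω₃, ω₄, ω₅, ω₆}  = {ω₄, ω₅} ∪ {ω₃, ω₆}
  [62 total]
Pass 5 (2 new):
  {ω₁, ω₅, ω₆}  = {ω₅, ω₆} ∪ {ω₁, ω₆}
  {ω₂, ω₃, ω₄}  = {ω₃, ω₄} ∪ {ω₂}
  [64 total]
After Pass 6 the family is unchanged; done.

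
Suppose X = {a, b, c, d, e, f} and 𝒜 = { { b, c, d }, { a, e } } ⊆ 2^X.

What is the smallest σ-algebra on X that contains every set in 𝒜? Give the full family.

Answer: σ(𝒜) = { {}, { f }, { a, e }, { a, e, f }, { b, c, d }, { b, c, d, f }, { a, b, c, d, e }, X }

Check:
Start: 𝒜 ∪ {∅, X} = { {}, { a, e }, { b, c, d }, X }.
Iteration 1: +3 →
  { a, e, f }  = ᶜ of { b, c, d }
  { b, c, d, f }  = ᶜ of { a, e }
  { a, b, c, d, e }  = { a, e } ∪ { b, c, d }
Iteration 2: 1 new —
  { f }  = ᶜ of { a, b, c, d, e }
Iteration 3: no new sets; the family is a σ-algebra.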